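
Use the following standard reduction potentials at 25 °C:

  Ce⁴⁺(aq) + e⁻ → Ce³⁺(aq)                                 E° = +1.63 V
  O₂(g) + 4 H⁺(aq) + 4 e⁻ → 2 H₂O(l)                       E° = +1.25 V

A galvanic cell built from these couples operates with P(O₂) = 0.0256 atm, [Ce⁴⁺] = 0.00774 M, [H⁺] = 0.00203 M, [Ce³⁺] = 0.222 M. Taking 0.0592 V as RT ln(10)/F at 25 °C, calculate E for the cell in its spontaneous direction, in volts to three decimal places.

+0.477 V

Ce⁴⁺/Ce³⁺ is the cathode (higher E°), O₂/H₂O the anode: E°cell = +1.63 − (+1.25) = +0.38 V, n = 4.
Overall: 4 Ce⁴⁺(aq) + 2 H₂O(l) → 4 Ce³⁺(aq) + O₂(g) + 4 H⁺(aq)
Q = [Ce³⁺]^4·P(O₂)·[H⁺]^4 / ([Ce⁴⁺]^4); log Q = -6.531.
E = E° − (0.0592/n) log Q = +0.38 − (0.0592/4)(-6.531) = +0.477 V.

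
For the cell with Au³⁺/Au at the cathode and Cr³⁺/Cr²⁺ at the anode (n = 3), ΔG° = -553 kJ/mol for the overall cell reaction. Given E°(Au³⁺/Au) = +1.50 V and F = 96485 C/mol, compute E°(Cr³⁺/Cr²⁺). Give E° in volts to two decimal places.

E°cell = −ΔG°/(nF) = −(-553×10³)/((3)(96485)) = +1.910 V.
Since Au³⁺/Au is the cathode and Cr³⁺/Cr²⁺ the anode, E°cell = E°(Au³⁺/Au) − E°(Cr³⁺/Cr²⁺).
So E°(Cr³⁺/Cr²⁺) = E°(Au³⁺/Au) − E°cell = (+1.50) − (+1.910) = -0.41 V.

-0.41 V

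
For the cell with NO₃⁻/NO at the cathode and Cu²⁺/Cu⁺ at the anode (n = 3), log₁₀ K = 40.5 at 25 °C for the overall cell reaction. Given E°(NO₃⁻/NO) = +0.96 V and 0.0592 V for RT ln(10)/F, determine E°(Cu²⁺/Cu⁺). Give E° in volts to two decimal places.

E°cell = (0.0592/n)·log K = (0.0592/3)(40.5) = +0.799 V.
Since NO₃⁻/NO is the cathode and Cu²⁺/Cu⁺ the anode, E°cell = E°(NO₃⁻/NO) − E°(Cu²⁺/Cu⁺).
So E°(Cu²⁺/Cu⁺) = E°(NO₃⁻/NO) − E°cell = (+0.96) − (+0.799) = +0.16 V.

+0.16 V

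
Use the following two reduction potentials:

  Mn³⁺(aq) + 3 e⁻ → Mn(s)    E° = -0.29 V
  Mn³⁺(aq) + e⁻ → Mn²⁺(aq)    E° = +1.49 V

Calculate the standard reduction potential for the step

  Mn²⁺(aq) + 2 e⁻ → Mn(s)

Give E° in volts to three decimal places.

-1.180 V

Sequential free energies add, so n₃E°₃ = n₁E°₁ + n₂E°₂.
With n₃ = 3, and the known step contributing 1×(+1.49) V, the unknown satisfies 2·E° = 3×(-0.29) − 1×(+1.49) = -2.360.
E° = -2.360 / 2 = -1.180 V.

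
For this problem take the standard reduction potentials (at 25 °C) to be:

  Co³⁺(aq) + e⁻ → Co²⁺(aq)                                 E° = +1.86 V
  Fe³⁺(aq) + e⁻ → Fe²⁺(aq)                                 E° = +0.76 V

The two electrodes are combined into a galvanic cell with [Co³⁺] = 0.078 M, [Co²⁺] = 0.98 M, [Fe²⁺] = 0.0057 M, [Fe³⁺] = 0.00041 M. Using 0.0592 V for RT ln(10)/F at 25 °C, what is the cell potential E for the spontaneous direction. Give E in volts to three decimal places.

+1.103 V

Co³⁺/Co²⁺ is the cathode (higher E°), Fe³⁺/Fe²⁺ the anode: E°cell = +1.86 − (+0.76) = +1.10 V, n = 1.
Overall: Co³⁺(aq) + Fe²⁺(aq) → Co²⁺(aq) + Fe³⁺(aq)
Q = [Co²⁺]·[Fe³⁺] / ([Co³⁺]·[Fe²⁺]); log Q = -0.044.
E = E° − (0.0592/n) log Q = +1.10 − (0.0592/1)(-0.044) = +1.103 V.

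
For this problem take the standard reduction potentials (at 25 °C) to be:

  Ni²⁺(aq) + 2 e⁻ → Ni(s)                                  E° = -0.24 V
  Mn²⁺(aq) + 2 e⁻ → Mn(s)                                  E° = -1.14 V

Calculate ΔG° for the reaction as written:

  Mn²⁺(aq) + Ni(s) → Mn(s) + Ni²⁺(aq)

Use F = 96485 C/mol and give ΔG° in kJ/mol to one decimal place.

As written, Mn²⁺/Mn is reduced (cathode) and Ni²⁺/Ni is oxidised (anode), so E°cell = (-1.14) − (-0.24) = -0.90 V.
Balancing electrons gives n = 2.
ΔG° = −nFE° = −(2)(96485)(-0.90) = 173,673 J = +173.7 kJ/mol.

+173.7 kJ/mol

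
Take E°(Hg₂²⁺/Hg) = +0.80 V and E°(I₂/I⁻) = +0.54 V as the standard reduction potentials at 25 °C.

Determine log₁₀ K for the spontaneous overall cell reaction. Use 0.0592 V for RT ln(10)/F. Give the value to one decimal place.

8.8

Cathode: Hg₂²⁺/Hg; anode: I₂/I⁻. E°cell = +0.26 V, n = 2.
log K = nE°cell / 0.0592 = (2)(+0.26) / 0.0592 = 8.8.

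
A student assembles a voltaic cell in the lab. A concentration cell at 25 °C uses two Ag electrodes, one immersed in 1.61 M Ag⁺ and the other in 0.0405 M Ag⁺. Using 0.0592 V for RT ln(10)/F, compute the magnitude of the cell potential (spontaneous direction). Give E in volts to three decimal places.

+0.095 V

For a concentration cell E°cell = 0. The 1.61 M side is the cathode (reduction is favoured where [Ag⁺] is higher).
With n = 1, E = −(0.0592/1) log([Ag⁺]ₐₙ/[Ag⁺]꜀ₐₜ) = −(0.0592/1) log(0.0405/1.61) = −(0.0592/1)(-1.599) = +0.095 V.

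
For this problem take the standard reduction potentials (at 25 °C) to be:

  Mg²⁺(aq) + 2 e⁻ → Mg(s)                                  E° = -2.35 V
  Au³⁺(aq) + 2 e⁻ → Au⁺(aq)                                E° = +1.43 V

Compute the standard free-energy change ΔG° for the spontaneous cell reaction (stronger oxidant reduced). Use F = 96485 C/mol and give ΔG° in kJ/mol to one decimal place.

-729.4 kJ/mol

Au³⁺/Au⁺ (E° = +1.43 V) is the cathode; Mg²⁺/Mg (E° = -2.35 V) is the anode, so E°cell = +3.78 V.
Balancing electrons gives n = 2 (lcm of 2 and 2).
ΔG° = −nFE° = −(2)(96485)(+3.78) = -729,427 J = -729.4 kJ/mol.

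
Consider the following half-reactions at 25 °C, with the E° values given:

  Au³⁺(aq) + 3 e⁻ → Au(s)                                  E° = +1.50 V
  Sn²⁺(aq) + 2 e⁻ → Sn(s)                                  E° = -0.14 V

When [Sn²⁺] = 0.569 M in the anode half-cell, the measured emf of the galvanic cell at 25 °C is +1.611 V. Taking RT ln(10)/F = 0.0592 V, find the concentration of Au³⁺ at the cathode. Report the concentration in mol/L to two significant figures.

0.015 M

Au³⁺/Au is the cathode, Sn²⁺/Sn the anode: E°cell = +1.64 V, n = 6.
Overall reaction: 2 Au³⁺(aq) + 3 Sn(s) → 2 Au(s) + 3 Sn²⁺(aq); Q = [Sn²⁺]^3/[Au³⁺]^2.
From E = E° − (0.0592/n) log Q: log Q = (E° − E)·n/0.0592 = (+1.64 − (+1.611))·6/0.0592 = 2.9392.
So 2·log[Au³⁺] = 3·log(0.569) − log Q = -0.7347 − (2.9392) = -3.6739; log[Au³⁺] = -3.6739 / 2 = -1.8370; [Au³⁺] = 10^(-1.8370) ≈ 0.015 M.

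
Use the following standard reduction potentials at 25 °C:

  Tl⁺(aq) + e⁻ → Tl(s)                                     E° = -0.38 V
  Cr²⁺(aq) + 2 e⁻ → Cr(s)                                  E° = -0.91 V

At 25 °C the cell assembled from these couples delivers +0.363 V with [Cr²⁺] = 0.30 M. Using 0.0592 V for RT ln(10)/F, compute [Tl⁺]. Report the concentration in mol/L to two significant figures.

0.00083 M

Tl⁺/Tl is the cathode, Cr²⁺/Cr the anode: E°cell = +0.53 V, n = 2.
Overall reaction: 2 Tl⁺(aq) + Cr(s) → 2 Tl(s) + Cr²⁺(aq); Q = [Cr²⁺]^1/[Tl⁺]^2.
From E = E° − (0.0592/n) log Q: log Q = (E° − E)·n/0.0592 = (+0.53 − (+0.363))·2/0.0592 = 5.6419.
So 2·log[Tl⁺] = 1·log(0.3) − log Q = -0.5229 − (5.6419) = -6.1648; log[Tl⁺] = -6.1648 / 2 = -3.0824; [Tl⁺] = 10^(-3.0824) ≈ 0.00083 M.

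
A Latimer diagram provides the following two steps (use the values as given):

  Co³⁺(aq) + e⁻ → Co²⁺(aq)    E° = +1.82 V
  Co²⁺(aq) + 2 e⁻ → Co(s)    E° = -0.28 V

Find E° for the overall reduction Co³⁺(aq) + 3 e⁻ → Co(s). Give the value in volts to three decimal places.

Since ΔG° = −nFE° is additive over sequential reductions, n₃E°₃ = n₁E°₁ + n₂E°₂.
E°₃ = (1×+1.82 + 2×-0.28) / 3 = (+1.260) / 3 = +0.420 V.
Simply averaging or adding the two E° values would be wrong; the electron-weighted sum is required.

+0.420 V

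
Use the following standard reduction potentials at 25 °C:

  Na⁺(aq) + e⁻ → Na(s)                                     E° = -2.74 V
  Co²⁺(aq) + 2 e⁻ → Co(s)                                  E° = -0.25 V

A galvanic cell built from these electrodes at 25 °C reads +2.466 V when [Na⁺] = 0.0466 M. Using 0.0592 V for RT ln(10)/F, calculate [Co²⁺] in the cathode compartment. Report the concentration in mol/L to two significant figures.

0.00034 M

Co²⁺/Co is the cathode, Na⁺/Na the anode: E°cell = +2.49 V, n = 2.
Overall reaction: Co²⁺(aq) + 2 Na(s) → Co(s) + 2 Na⁺(aq); Q = [Na⁺]^2/[Co²⁺]^1.
From E = E° − (0.0592/n) log Q: log Q = (E° − E)·n/0.0592 = (+2.49 − (+2.466))·2/0.0592 = 0.8108.
So 1·log[Co²⁺] = 2·log(0.0466) − log Q = -2.6632 − (0.8108) = -3.4740; [Co²⁺] = 10^(-3.4740) ≈ 0.00034 M.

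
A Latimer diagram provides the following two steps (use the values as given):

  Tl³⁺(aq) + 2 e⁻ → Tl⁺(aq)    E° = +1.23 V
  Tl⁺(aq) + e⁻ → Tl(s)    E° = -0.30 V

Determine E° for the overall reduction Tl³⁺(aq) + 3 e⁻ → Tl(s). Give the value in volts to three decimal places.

Adding the free-energy changes (−nFE°) of the two steps gives −n₃FE°₃ = −n₁FE°₁ − n₂FE°₂.
E°₃ = (2×+1.23 + 1×-0.30) / 3 = (+2.160) / 3 = +0.720 V.

+0.720 V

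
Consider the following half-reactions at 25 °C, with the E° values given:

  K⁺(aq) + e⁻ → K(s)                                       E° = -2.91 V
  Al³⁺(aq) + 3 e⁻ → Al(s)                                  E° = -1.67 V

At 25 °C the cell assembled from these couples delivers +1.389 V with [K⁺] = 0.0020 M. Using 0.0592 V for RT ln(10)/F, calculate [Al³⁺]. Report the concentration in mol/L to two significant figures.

Al³⁺/Al is the cathode, K⁺/K the anode: E°cell = +1.24 V, n = 3.
Overall reaction: Al³⁺(aq) + 3 K(s) → Al(s) + 3 K⁺(aq); Q = [K⁺]^3/[Al³⁺]^1.
From E = E° − (0.0592/n) log Q: log Q = (E° − E)·n/0.0592 = (+1.24 − (+1.389))·3/0.0592 = -7.5507.
So 1·log[Al³⁺] = 3·log(0.002) − log Q = -8.0969 − (-7.5507) = -0.5462; [Al³⁺] = 10^(-0.5462) ≈ 0.28 M.

0.28 M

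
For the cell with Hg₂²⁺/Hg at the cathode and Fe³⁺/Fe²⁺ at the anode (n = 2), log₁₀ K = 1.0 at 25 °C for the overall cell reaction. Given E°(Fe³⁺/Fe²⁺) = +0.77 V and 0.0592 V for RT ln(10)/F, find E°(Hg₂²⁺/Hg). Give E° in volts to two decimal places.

+0.80 V

E°cell = (0.0592/n)·log K = (0.0592/2)(1.0) = +0.030 V.
Since Hg₂²⁺/Hg is the cathode and Fe³⁺/Fe²⁺ the anode, E°cell = E°(Hg₂²⁺/Hg) − E°(Fe³⁺/Fe²⁺).
So E°(Hg₂²⁺/Hg) = E°cell + E°(Fe³⁺/Fe²⁺) = +0.030 + (+0.77) = +0.80 V.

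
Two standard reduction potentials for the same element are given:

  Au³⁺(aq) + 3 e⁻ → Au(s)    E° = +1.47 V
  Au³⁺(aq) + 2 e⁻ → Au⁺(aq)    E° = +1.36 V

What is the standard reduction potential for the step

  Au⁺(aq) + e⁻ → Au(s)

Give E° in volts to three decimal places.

Sequential free energies add, so n₃E°₃ = n₁E°₁ + n₂E°₂.
With n₃ = 3, and the known step contributing 2×(+1.36) V, the unknown satisfies 1·E° = 3×(+1.47) − 2×(+1.36) = +1.690.
E° = +1.690 / 1 = +1.690 V.

+1.690 V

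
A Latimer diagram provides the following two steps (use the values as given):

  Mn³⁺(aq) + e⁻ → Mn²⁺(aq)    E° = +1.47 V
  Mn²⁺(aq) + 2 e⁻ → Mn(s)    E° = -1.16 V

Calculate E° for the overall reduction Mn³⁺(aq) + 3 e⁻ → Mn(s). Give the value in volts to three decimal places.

-0.283 V

Since ΔG° = −nFE° is additive over sequential reductions, n₃E°₃ = n₁E°₁ + n₂E°₂.
E°₃ = (1×+1.47 + 2×-1.16) / 3 = (-0.850) / 3 = -0.283 V.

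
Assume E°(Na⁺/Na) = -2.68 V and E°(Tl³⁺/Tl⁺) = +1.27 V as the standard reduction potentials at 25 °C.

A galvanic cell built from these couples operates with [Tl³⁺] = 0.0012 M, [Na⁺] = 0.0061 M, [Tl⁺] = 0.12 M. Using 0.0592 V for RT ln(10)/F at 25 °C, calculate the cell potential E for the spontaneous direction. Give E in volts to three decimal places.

+4.022 V

Tl³⁺/Tl⁺ is the cathode (higher E°), Na⁺/Na the anode: E°cell = +1.27 − (-2.68) = +3.95 V, n = 2.
Overall: Tl³⁺(aq) + 2 Na(s) → Tl⁺(aq) + 2 Na⁺(aq)
Q = [Tl⁺]·[Na⁺]^2 / ([Tl³⁺]); log Q = -2.429.
E = E° − (0.0592/n) log Q = +3.95 − (0.0592/2)(-2.429) = +4.022 V.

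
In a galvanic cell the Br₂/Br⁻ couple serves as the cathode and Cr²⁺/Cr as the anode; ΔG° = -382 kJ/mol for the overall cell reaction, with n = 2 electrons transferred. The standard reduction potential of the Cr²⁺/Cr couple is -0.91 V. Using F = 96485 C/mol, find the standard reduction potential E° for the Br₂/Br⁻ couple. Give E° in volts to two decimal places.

E°cell = −ΔG°/(nF) = −(-382×10³)/((2)(96485)) = +1.980 V.
Since Br₂/Br⁻ is the cathode and Cr²⁺/Cr the anode, E°cell = E°(Br₂/Br⁻) − E°(Cr²⁺/Cr).
So E°(Br₂/Br⁻) = E°cell + E°(Cr²⁺/Cr) = +1.980 + (-0.91) = +1.07 V.

+1.07 V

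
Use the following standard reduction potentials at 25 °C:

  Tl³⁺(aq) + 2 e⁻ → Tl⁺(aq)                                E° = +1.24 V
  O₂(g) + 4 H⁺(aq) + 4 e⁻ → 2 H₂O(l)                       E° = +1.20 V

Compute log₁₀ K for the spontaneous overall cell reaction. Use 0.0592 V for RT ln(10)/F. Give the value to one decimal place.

Cathode: Tl³⁺/Tl⁺; anode: O₂/H₂O. E°cell = +0.04 V, n = 4.
log K = nE°cell / 0.0592 = (4)(+0.04) / 0.0592 = 2.7.

2.7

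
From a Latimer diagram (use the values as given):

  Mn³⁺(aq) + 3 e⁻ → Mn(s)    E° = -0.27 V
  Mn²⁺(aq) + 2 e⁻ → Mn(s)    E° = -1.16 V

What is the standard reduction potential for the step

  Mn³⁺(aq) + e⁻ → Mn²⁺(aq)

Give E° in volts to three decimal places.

Sequential free energies add, so n₃E°₃ = n₁E°₁ + n₂E°₂.
With n₃ = 3, and the known step contributing 2×(-1.16) V, the unknown satisfies 1·E° = 3×(-0.27) − 2×(-1.16) = +1.510.
E° = +1.510 / 1 = +1.510 V.

+1.510 V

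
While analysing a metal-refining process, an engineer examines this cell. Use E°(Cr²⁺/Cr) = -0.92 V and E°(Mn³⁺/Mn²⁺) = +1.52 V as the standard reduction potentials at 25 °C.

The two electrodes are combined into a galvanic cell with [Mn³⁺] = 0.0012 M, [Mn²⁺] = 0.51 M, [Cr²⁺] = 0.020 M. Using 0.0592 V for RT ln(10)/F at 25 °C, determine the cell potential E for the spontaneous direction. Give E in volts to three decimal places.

+2.335 V

Mn³⁺/Mn²⁺ is the cathode (higher E°), Cr²⁺/Cr the anode: E°cell = +1.52 − (-0.92) = +2.44 V, n = 2.
Overall: 2 Mn³⁺(aq) + Cr(s) → 2 Mn²⁺(aq) + Cr²⁺(aq)
Q = [Mn²⁺]^2·[Cr²⁺] / ([Mn³⁺]^2); log Q = 3.558.
E = E° − (0.0592/n) log Q = +2.44 − (0.0592/2)(3.558) = +2.335 V.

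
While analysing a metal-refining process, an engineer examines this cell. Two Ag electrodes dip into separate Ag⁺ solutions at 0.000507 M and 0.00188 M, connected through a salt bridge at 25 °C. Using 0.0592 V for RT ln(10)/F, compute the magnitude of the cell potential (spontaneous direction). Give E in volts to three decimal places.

For a concentration cell E°cell = 0. The 0.00188 M side is the cathode (reduction is favoured where [Ag⁺] is higher).
With n = 1, E = −(0.0592/1) log([Ag⁺]ₐₙ/[Ag⁺]꜀ₐₜ) = −(0.0592/1) log(0.000507/0.00188) = −(0.0592/1)(-0.569) = +0.034 V.

+0.034 V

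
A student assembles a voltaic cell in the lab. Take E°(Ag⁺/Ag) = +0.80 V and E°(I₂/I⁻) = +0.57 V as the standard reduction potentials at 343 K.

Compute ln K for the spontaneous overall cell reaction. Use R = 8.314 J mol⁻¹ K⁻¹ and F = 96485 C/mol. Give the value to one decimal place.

15.6

Cathode: Ag⁺/Ag; anode: I₂/I⁻. E°cell = (+0.80) − (+0.57) = +0.23 V, with n = 2.
ΔG° = −nFE° = −RT ln K, so ln K = nFE°/(RT) = (2)(96485)(+0.23) / ((8.314)(343)) = 15.564.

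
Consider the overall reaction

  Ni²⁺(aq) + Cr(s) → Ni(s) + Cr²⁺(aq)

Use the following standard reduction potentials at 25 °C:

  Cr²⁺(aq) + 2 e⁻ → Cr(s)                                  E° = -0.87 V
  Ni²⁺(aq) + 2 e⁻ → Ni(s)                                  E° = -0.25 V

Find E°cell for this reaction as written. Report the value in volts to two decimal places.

The Ni²⁺/Ni couple has the higher reduction potential, so it is the cathode; Cr²⁺/Cr is oxidised at the anode.
E°cell = E°(cathode) − E°(anode) = (-0.25) − (-0.87) = +0.62 V.

+0.62 V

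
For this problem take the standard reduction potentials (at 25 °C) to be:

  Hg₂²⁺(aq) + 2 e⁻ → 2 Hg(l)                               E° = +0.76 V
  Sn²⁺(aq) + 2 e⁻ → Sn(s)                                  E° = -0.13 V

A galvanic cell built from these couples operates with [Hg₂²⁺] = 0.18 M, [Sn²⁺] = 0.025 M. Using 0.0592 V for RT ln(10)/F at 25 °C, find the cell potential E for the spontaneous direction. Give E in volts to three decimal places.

Hg₂²⁺/Hg is the cathode (higher E°), Sn²⁺/Sn the anode: E°cell = +0.76 − (-0.13) = +0.89 V, n = 2.
Overall: Hg₂²⁺(aq) + Sn(s) → 2 Hg(l) + Sn²⁺(aq)
Q = [Sn²⁺] / ([Hg₂²⁺]); log Q = -0.857.
E = E° − (0.0592/n) log Q = +0.89 − (0.0592/2)(-0.857) = +0.915 V.

+0.915 V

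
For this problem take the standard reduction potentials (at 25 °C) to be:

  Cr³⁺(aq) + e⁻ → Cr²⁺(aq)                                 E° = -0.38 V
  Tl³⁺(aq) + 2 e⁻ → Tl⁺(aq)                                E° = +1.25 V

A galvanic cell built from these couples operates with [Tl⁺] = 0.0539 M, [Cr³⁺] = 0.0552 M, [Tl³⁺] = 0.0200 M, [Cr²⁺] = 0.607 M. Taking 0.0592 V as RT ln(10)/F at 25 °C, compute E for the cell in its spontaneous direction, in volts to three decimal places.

Tl³⁺/Tl⁺ is the cathode (higher E°), Cr³⁺/Cr²⁺ the anode: E°cell = +1.25 − (-0.38) = +1.63 V, n = 2.
Overall: Tl³⁺(aq) + 2 Cr²⁺(aq) → Tl⁺(aq) + 2 Cr³⁺(aq)
Q = [Tl⁺]·[Cr³⁺]^2 / ([Tl³⁺]·[Cr²⁺]^2); log Q = -1.652.
E = E° − (0.0592/n) log Q = +1.63 − (0.0592/2)(-1.652) = +1.679 V.

+1.679 V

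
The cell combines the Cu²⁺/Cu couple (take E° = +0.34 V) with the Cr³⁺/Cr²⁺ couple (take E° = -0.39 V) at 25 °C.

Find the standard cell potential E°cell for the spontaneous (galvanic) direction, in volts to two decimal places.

+0.73 V

The Cu²⁺/Cu couple has the higher reduction potential, so it is the cathode; Cr³⁺/Cr²⁺ is oxidised at the anode.
E°cell = E°(cathode) − E°(anode) = (+0.34) − (-0.39) = +0.73 V.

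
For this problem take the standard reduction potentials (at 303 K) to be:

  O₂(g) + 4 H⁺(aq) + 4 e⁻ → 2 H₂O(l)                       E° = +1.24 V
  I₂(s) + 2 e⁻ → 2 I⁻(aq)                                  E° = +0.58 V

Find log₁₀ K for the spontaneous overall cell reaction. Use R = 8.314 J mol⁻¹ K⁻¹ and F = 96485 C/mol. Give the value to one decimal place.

43.9

Cathode: O₂/H₂O; anode: I₂/I⁻. E°cell = (+1.24) − (+0.58) = +0.66 V, with n = 4.
ΔG° = −nFE° = −RT ln K, so ln K = nFE°/(RT) = (4)(96485)(+0.66) / ((8.314)(303)) = 101.114.
log₁₀ K = 101.114 / ln 10 = 43.9.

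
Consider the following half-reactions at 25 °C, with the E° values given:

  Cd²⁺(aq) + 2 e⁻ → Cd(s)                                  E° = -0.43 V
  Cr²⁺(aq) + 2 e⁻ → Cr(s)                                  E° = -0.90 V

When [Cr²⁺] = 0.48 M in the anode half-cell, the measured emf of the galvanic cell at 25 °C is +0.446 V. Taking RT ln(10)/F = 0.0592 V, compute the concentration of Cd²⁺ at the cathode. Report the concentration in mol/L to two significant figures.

0.074 M

Cd²⁺/Cd is the cathode, Cr²⁺/Cr the anode: E°cell = +0.47 V, n = 2.
Overall reaction: Cd²⁺(aq) + Cr(s) → Cd(s) + Cr²⁺(aq); Q = [Cr²⁺]^1/[Cd²⁺]^1.
From E = E° − (0.0592/n) log Q: log Q = (E° − E)·n/0.0592 = (+0.47 − (+0.446))·2/0.0592 = 0.8108.
So 1·log[Cd²⁺] = 1·log(0.48) − log Q = -0.3188 − (0.8108) = -1.1296; [Cd²⁺] = 10^(-1.1296) ≈ 0.074 M.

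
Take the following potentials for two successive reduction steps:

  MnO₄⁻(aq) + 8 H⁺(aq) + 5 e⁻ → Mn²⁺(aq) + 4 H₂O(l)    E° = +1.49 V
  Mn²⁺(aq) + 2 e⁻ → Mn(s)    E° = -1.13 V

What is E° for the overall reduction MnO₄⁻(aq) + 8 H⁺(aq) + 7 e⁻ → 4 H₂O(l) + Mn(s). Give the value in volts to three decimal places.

Since ΔG° = −nFE° is additive over sequential reductions, n₃E°₃ = n₁E°₁ + n₂E°₂.
E°₃ = (5×+1.49 + 2×-1.13) / 7 = (+5.190) / 7 = +0.741 V.

+0.741 V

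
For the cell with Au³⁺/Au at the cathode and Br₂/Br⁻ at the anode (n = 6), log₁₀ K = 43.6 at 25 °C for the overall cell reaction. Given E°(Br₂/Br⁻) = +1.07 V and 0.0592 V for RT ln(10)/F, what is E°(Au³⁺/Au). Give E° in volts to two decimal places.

+1.50 V

E°cell = (0.0592/n)·log K = (0.0592/6)(43.6) = +0.430 V.
Since Au³⁺/Au is the cathode and Br₂/Br⁻ the anode, E°cell = E°(Au³⁺/Au) − E°(Br₂/Br⁻).
So E°(Au³⁺/Au) = E°cell + E°(Br₂/Br⁻) = +0.430 + (+1.07) = +1.50 V.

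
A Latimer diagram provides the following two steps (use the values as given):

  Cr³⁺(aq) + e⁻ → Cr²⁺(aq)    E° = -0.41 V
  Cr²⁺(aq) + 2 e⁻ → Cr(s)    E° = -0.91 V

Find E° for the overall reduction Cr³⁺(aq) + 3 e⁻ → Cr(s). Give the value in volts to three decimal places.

-0.743 V

Adding the free-energy changes (−nFE°) of the two steps gives −n₃FE°₃ = −n₁FE°₁ − n₂FE°₂.
E°₃ = (1×-0.41 + 2×-0.91) / 3 = (-2.230) / 3 = -0.743 V.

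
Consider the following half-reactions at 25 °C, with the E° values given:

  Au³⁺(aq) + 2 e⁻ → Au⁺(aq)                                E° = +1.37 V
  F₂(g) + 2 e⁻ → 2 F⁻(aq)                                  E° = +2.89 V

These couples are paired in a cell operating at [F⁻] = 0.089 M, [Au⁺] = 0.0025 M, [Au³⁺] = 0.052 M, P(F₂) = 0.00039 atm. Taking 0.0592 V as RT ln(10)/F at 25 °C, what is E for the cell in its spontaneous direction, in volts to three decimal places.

F₂/F⁻ is the cathode (higher E°), Au³⁺/Au⁺ the anode: E°cell = +2.89 − (+1.37) = +1.52 V, n = 2.
Overall: F₂(g) + Au⁺(aq) → 2 F⁻(aq) + Au³⁺(aq)
Q = [F⁻]^2·[Au³⁺] / (P(F₂)·[Au⁺]); log Q = 2.626.
E = E° − (0.0592/n) log Q = +1.52 − (0.0592/2)(2.626) = +1.442 V.

+1.442 V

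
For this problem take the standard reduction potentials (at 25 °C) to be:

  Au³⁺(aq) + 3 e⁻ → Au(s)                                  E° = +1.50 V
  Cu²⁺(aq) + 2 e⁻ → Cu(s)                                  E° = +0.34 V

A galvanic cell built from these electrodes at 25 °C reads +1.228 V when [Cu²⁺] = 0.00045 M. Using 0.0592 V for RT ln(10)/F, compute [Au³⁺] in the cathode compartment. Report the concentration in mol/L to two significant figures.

Au³⁺/Au is the cathode, Cu²⁺/Cu the anode: E°cell = +1.16 V, n = 6.
Overall reaction: 2 Au³⁺(aq) + 3 Cu(s) → 2 Au(s) + 3 Cu²⁺(aq); Q = [Cu²⁺]^3/[Au³⁺]^2.
From E = E° − (0.0592/n) log Q: log Q = (E° − E)·n/0.0592 = (+1.16 − (+1.228))·6/0.0592 = -6.8919.
So 2·log[Au³⁺] = 3·log(0.00045) − log Q = -10.0404 − (-6.8919) = -3.1485; log[Au³⁺] = -3.1485 / 2 = -1.5742; [Au³⁺] = 10^(-1.5742) ≈ 0.027 M.

0.027 M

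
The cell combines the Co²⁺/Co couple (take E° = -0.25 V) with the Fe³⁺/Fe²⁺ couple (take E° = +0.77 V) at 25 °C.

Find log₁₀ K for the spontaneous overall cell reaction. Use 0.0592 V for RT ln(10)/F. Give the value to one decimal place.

34.5

Cathode: Fe³⁺/Fe²⁺; anode: Co²⁺/Co. E°cell = +1.02 V, n = 2.
log K = nE°cell / 0.0592 = (2)(+1.02) / 0.0592 = 34.5.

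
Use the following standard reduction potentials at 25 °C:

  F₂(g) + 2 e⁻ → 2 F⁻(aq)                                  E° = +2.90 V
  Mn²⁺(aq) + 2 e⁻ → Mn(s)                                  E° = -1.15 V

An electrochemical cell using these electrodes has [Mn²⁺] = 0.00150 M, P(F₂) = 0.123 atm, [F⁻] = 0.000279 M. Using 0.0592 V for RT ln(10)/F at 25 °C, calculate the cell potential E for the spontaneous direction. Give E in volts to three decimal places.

F₂/F⁻ is the cathode (higher E°), Mn²⁺/Mn the anode: E°cell = +2.90 − (-1.15) = +4.05 V, n = 2.
Overall: F₂(g) + Mn(s) → 2 F⁻(aq) + Mn²⁺(aq)
Q = [F⁻]^2·[Mn²⁺] / (P(F₂)); log Q = -9.023.
E = E° − (0.0592/n) log Q = +4.05 − (0.0592/2)(-9.023) = +4.317 V.

+4.317 V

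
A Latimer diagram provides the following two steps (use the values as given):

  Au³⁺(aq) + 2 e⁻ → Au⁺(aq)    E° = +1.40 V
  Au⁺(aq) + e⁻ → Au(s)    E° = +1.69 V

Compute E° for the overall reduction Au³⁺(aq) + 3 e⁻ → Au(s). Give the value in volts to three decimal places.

Standard free energies of sequential steps add: ΔG°₃ = ΔG°₁ + ΔG°₂, so n₃E°₃ = n₁E°₁ + n₂E°₂.
E°₃ = (2×+1.40 + 1×+1.69) / 3 = (+4.490) / 3 = +1.497 V.

+1.497 V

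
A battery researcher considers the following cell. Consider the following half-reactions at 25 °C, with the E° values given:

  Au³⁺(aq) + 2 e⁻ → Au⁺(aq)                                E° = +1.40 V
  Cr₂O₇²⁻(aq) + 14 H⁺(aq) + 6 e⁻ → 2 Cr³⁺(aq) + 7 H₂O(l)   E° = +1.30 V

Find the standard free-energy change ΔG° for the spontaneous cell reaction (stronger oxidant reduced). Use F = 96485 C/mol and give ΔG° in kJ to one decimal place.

Au³⁺/Au⁺ (E° = +1.40 V) is the cathode; Cr₂O₇²⁻/Cr³⁺ (E° = +1.30 V) is the anode, so E°cell = +0.10 V.
Balancing electrons gives n = 6 (lcm of 2 and 6).
ΔG° = −nFE° = −(6)(96485)(+0.10) = -57,891 J = -57.9 kJ.

-57.9 kJ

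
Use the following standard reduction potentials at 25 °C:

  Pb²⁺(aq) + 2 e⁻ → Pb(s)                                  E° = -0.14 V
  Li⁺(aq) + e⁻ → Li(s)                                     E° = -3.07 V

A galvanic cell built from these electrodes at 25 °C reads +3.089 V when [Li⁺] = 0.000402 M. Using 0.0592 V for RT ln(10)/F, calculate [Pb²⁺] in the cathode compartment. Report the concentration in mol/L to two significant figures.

0.038 M

Pb²⁺/Pb is the cathode, Li⁺/Li the anode: E°cell = +2.93 V, n = 2.
Overall reaction: Pb²⁺(aq) + 2 Li(s) → Pb(s) + 2 Li⁺(aq); Q = [Li⁺]^2/[Pb²⁺]^1.
From E = E° − (0.0592/n) log Q: log Q = (E° − E)·n/0.0592 = (+2.93 − (+3.089))·2/0.0592 = -5.3716.
So 1·log[Pb²⁺] = 2·log(0.000402) − log Q = -6.7915 − (-5.3716) = -1.4199; [Pb²⁺] = 10^(-1.4199) ≈ 0.038 M.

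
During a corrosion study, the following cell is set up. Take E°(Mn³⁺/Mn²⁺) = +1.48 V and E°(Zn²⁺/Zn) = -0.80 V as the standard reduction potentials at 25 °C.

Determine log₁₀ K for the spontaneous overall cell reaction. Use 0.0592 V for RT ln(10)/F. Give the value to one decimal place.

Cathode: Mn³⁺/Mn²⁺; anode: Zn²⁺/Zn. E°cell = +2.28 V, n = 2.
log K = nE°cell / 0.0592 = (2)(+2.28) / 0.0592 = 77.0.

77.0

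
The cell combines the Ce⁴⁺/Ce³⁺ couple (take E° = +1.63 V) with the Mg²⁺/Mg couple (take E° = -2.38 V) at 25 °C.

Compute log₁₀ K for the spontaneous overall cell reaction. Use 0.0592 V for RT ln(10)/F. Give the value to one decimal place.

135.5

Cathode: Ce⁴⁺/Ce³⁺; anode: Mg²⁺/Mg. E°cell = +4.01 V, n = 2.
log K = nE°cell / 0.0592 = (2)(+4.01) / 0.0592 = 135.5.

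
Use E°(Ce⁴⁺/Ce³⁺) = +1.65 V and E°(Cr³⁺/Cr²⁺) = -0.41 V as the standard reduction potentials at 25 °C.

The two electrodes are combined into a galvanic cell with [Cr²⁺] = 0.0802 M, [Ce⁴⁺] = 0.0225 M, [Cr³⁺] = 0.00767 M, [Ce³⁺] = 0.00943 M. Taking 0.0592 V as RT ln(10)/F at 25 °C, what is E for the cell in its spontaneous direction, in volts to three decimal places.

+2.143 V

Ce⁴⁺/Ce³⁺ is the cathode (higher E°), Cr³⁺/Cr²⁺ the anode: E°cell = +1.65 − (-0.41) = +2.06 V, n = 1.
Overall: Ce⁴⁺(aq) + Cr²⁺(aq) → Ce³⁺(aq) + Cr³⁺(aq)
Q = [Ce³⁺]·[Cr³⁺] / ([Ce⁴⁺]·[Cr²⁺]); log Q = -1.397.
E = E° − (0.0592/n) log Q = +2.06 − (0.0592/1)(-1.397) = +2.143 V.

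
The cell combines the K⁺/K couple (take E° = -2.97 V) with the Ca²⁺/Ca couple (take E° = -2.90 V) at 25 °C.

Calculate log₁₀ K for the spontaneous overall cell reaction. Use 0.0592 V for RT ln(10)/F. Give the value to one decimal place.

2.4

Cathode: Ca²⁺/Ca; anode: K⁺/K. E°cell = +0.07 V, n = 2.
log K = nE°cell / 0.0592 = (2)(+0.07) / 0.0592 = 2.4.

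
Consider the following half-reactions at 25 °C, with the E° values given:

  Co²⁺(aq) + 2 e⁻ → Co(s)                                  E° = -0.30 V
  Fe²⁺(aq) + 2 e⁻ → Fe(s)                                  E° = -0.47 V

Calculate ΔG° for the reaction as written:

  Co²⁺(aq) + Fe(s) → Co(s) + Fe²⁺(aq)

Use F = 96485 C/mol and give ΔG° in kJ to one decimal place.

-32.8 kJ

As written, Co²⁺/Co is reduced (cathode) and Fe²⁺/Fe is oxidised (anode), so E°cell = (-0.30) − (-0.47) = +0.17 V.
Balancing electrons gives n = 2.
ΔG° = −nFE° = −(2)(96485)(+0.17) = -32,805 J = -32.8 kJ.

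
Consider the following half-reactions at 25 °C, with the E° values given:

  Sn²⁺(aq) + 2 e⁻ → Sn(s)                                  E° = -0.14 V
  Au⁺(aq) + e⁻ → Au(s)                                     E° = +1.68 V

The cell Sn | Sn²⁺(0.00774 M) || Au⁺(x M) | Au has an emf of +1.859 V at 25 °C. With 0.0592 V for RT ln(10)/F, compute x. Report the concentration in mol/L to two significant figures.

0.40 M

Au⁺/Au is the cathode, Sn²⁺/Sn the anode: E°cell = +1.82 V, n = 2.
Overall reaction: 2 Au⁺(aq) + Sn(s) → 2 Au(s) + Sn²⁺(aq); Q = [Sn²⁺]^1/[Au⁺]^2.
From E = E° − (0.0592/n) log Q: log Q = (E° − E)·n/0.0592 = (+1.82 − (+1.859))·2/0.0592 = -1.3176.
So 2·log[Au⁺] = 1·log(0.00774) − log Q = -2.1113 − (-1.3176) = -0.7937; log[Au⁺] = -0.7937 / 2 = -0.3968; [Au⁺] = 10^(-0.3968) ≈ 0.40 M.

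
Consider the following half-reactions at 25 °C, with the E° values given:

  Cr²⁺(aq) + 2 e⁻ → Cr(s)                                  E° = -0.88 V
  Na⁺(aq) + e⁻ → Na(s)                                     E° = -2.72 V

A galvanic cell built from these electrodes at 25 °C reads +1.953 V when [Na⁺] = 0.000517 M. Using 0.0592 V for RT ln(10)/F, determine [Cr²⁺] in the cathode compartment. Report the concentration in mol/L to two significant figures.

0.0018 M

Cr²⁺/Cr is the cathode, Na⁺/Na the anode: E°cell = +1.84 V, n = 2.
Overall reaction: Cr²⁺(aq) + 2 Na(s) → Cr(s) + 2 Na⁺(aq); Q = [Na⁺]^2/[Cr²⁺]^1.
From E = E° − (0.0592/n) log Q: log Q = (E° − E)·n/0.0592 = (+1.84 − (+1.953))·2/0.0592 = -3.8176.
So 1·log[Cr²⁺] = 2·log(0.000517) − log Q = -6.5730 − (-3.8176) = -2.7554; [Cr²⁺] = 10^(-2.7554) ≈ 0.0018 M.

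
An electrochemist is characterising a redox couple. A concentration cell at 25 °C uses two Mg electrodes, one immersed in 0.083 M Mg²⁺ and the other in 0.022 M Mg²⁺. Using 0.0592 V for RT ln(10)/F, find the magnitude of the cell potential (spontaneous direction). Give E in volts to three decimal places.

For a concentration cell E°cell = 0. The 0.083 M side is the cathode (reduction is favoured where [Mg²⁺] is higher).
With n = 2, E = −(0.0592/2) log([Mg²⁺]ₐₙ/[Mg²⁺]꜀ₐₜ) = −(0.0592/2) log(0.022/0.083) = −(0.0592/2)(-0.577) = +0.017 V.

+0.017 V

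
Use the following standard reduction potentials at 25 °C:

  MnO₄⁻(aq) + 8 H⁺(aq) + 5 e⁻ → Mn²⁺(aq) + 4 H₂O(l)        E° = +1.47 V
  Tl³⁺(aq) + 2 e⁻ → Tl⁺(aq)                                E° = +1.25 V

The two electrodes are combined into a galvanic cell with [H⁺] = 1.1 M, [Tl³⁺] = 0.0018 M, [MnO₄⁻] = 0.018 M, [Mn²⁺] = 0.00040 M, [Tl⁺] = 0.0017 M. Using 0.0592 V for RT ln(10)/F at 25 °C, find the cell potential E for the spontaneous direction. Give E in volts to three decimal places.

MnO₄⁻/Mn²⁺ is the cathode (higher E°), Tl³⁺/Tl⁺ the anode: E°cell = +1.47 − (+1.25) = +0.22 V, n = 10.
Overall: 2 MnO₄⁻(aq) + 16 H⁺(aq) + 5 Tl⁺(aq) → 2 Mn²⁺(aq) + 8 H₂O(l) + 5 Tl³⁺(aq)
Q = [Mn²⁺]^2·[Tl³⁺]^5 / ([MnO₄⁻]^2·[H⁺]^16·[Tl⁺]^5); log Q = -3.845.
E = E° − (0.0592/n) log Q = +0.22 − (0.0592/10)(-3.845) = +0.243 V.

+0.243 V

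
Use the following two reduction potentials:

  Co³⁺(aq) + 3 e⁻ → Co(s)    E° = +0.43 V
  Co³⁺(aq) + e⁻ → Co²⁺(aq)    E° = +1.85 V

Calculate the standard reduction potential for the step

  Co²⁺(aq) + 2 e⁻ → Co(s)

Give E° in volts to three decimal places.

-0.280 V

Sequential free energies add, so n₃E°₃ = n₁E°₁ + n₂E°₂.
With n₃ = 3, and the known step contributing 1×(+1.85) V, the unknown satisfies 2·E° = 3×(+0.43) − 1×(+1.85) = -0.560.
E° = -0.560 / 2 = -0.280 V.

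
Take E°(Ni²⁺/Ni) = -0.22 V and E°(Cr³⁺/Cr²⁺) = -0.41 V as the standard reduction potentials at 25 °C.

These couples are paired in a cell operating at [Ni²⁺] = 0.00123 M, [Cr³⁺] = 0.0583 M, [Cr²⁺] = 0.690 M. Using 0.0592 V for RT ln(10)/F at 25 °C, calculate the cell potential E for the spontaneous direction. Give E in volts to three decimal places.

+0.167 V

Ni²⁺/Ni is the cathode (higher E°), Cr³⁺/Cr²⁺ the anode: E°cell = -0.22 − (-0.41) = +0.19 V, n = 2.
Overall: Ni²⁺(aq) + 2 Cr²⁺(aq) → Ni(s) + 2 Cr³⁺(aq)
Q = [Cr³⁺]^2 / ([Ni²⁺]·[Cr²⁺]^2); log Q = 0.764.
E = E° − (0.0592/n) log Q = +0.19 − (0.0592/2)(0.764) = +0.167 V.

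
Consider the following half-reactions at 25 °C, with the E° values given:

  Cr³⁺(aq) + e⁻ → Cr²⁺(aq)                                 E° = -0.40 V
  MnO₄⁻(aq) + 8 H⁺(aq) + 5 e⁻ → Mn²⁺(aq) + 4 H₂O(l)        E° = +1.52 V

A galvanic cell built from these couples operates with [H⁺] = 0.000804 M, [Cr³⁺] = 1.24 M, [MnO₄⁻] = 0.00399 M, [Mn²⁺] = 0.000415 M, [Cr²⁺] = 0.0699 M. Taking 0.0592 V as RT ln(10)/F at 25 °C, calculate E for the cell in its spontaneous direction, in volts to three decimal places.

+1.565 V

MnO₄⁻/Mn²⁺ is the cathode (higher E°), Cr³⁺/Cr²⁺ the anode: E°cell = +1.52 − (-0.40) = +1.92 V, n = 5.
Overall: MnO₄⁻(aq) + 8 H⁺(aq) + 5 Cr²⁺(aq) → Mn²⁺(aq) + 4 H₂O(l) + 5 Cr³⁺(aq)
Q = [Mn²⁺]·[Cr³⁺]^5 / ([MnO₄⁻]·[H⁺]^8·[Cr²⁺]^5); log Q = 30.020.
E = E° − (0.0592/n) log Q = +1.92 − (0.0592/5)(30.020) = +1.565 V.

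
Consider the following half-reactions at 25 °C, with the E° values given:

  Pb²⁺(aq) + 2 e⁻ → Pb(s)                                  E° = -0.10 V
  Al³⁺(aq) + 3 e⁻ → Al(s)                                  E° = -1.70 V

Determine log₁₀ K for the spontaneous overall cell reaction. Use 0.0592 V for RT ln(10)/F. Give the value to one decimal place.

Cathode: Pb²⁺/Pb; anode: Al³⁺/Al. E°cell = +1.60 V, n = 6.
log K = nE°cell / 0.0592 = (6)(+1.60) / 0.0592 = 162.2.

162.2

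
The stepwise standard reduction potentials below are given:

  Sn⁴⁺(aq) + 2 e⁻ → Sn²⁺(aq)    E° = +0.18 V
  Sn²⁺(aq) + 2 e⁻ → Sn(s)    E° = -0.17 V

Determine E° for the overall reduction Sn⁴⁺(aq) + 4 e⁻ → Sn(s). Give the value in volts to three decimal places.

Standard free energies of sequential steps add: ΔG°₃ = ΔG°₁ + ΔG°₂, so n₃E°₃ = n₁E°₁ + n₂E°₂.
E°₃ = (2×+0.18 + 2×-0.17) / 4 = (+0.020) / 4 = +0.005 V.

+0.005 V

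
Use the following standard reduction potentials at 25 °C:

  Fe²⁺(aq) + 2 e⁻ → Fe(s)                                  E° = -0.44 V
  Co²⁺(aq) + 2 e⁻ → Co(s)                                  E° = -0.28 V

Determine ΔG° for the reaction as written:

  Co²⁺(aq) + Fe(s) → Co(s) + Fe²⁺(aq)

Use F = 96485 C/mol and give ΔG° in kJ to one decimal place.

As written, Co²⁺/Co is reduced (cathode) and Fe²⁺/Fe is oxidised (anode), so E°cell = (-0.28) − (-0.44) = +0.16 V.
Balancing electrons gives n = 2.
ΔG° = −nFE° = −(2)(96485)(+0.16) = -30,875 J = -30.9 kJ.

-30.9 kJ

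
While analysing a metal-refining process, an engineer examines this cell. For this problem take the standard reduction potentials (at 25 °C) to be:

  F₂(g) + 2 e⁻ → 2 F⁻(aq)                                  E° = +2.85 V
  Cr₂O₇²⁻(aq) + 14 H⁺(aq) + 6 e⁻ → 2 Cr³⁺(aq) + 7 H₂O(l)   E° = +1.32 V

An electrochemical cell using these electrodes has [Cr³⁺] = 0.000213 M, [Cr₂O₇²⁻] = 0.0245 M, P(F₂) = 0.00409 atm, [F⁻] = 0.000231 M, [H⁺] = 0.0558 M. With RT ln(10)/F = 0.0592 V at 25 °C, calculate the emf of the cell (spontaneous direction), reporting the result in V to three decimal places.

F₂/F⁻ is the cathode (higher E°), Cr₂O₇²⁻/Cr³⁺ the anode: E°cell = +2.85 − (+1.32) = +1.53 V, n = 6.
Overall: 3 F₂(g) + 2 Cr³⁺(aq) + 7 H₂O(l) → 6 F⁻(aq) + Cr₂O₇²⁻(aq) + 14 H⁺(aq)
Q = [F⁻]^6·[Cr₂O₇²⁻]·[H⁺]^14 / (P(F₂)^3·[Cr³⁺]^2); log Q = -26.468.
E = E° − (0.0592/n) log Q = +1.53 − (0.0592/6)(-26.468) = +1.791 V.

+1.791 V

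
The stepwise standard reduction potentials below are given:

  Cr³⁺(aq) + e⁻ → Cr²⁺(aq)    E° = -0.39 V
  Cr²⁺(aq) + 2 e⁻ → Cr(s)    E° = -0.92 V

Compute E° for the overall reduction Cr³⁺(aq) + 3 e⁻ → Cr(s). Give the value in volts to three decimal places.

-0.743 V

Since ΔG° = −nFE° is additive over sequential reductions, n₃E°₃ = n₁E°₁ + n₂E°₂.
E°₃ = (1×-0.39 + 2×-0.92) / 3 = (-2.230) / 3 = -0.743 V.
E° values themselves are not directly additive — weighting by electron count is essential.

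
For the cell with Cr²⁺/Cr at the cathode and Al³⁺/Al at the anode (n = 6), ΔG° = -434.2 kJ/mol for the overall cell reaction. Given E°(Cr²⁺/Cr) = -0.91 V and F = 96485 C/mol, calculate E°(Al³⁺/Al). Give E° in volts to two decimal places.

-1.66 V

E°cell = −ΔG°/(nF) = −(-434.2×10³)/((6)(96485)) = +0.750 V.
Since Cr²⁺/Cr is the cathode and Al³⁺/Al the anode, E°cell = E°(Cr²⁺/Cr) − E°(Al³⁺/Al).
So E°(Al³⁺/Al) = E°(Cr²⁺/Cr) − E°cell = (-0.91) − (+0.750) = -1.66 V.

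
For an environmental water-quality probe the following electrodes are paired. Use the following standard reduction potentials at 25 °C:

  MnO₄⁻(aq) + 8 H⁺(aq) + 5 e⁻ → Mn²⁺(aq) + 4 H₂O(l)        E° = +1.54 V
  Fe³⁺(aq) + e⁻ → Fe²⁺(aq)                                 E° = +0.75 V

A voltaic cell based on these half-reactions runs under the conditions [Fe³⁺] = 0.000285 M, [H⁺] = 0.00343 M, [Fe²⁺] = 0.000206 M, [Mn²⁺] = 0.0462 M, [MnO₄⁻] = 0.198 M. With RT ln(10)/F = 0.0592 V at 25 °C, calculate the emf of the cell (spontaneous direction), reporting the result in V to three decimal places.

MnO₄⁻/Mn²⁺ is the cathode (higher E°), Fe³⁺/Fe²⁺ the anode: E°cell = +1.54 − (+0.75) = +0.79 V, n = 5.
Overall: MnO₄⁻(aq) + 8 H⁺(aq) + 5 Fe²⁺(aq) → Mn²⁺(aq) + 4 H₂O(l) + 5 Fe³⁺(aq)
Q = [Mn²⁺]·[Fe³⁺]^5 / ([MnO₄⁻]·[H⁺]^8·[Fe²⁺]^5); log Q = 19.791.
E = E° − (0.0592/n) log Q = +0.79 − (0.0592/5)(19.791) = +0.556 V.

+0.556 V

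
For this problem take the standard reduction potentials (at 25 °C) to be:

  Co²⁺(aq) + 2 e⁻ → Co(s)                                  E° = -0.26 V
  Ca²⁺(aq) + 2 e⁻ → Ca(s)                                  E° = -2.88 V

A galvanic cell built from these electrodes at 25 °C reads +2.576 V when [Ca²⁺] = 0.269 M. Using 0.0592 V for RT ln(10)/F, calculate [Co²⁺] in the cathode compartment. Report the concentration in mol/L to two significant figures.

0.0088 M

Co²⁺/Co is the cathode, Ca²⁺/Ca the anode: E°cell = +2.62 V, n = 2.
Overall reaction: Co²⁺(aq) + Ca(s) → Co(s) + Ca²⁺(aq); Q = [Ca²⁺]^1/[Co²⁺]^1.
From E = E° − (0.0592/n) log Q: log Q = (E° − E)·n/0.0592 = (+2.62 − (+2.576))·2/0.0592 = 1.4865.
So 1·log[Co²⁺] = 1·log(0.269) − log Q = -0.5702 − (1.4865) = -2.0567; [Co²⁺] = 10^(-2.0567) ≈ 0.0088 M.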